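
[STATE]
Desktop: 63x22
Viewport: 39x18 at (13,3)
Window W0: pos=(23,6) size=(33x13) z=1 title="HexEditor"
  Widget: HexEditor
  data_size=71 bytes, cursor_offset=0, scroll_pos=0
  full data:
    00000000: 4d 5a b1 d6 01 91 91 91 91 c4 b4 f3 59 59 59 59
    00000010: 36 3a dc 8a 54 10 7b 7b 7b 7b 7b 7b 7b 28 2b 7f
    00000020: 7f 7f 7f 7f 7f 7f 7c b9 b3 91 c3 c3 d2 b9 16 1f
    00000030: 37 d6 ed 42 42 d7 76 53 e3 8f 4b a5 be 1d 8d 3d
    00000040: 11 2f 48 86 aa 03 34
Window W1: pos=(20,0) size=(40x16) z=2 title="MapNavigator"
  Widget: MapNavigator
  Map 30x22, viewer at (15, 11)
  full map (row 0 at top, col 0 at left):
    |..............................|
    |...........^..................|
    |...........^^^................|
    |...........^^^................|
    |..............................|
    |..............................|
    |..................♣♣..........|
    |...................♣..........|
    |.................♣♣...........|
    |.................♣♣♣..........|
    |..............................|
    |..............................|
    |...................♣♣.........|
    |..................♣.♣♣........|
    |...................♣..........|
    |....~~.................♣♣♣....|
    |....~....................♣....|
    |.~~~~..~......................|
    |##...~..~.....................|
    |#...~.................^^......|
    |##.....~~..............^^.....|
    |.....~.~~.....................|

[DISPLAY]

       ┃    ...........................
       ┃    ..................♣♣.......
       ┃    ...................♣.......
       ┃    .................♣♣........
       ┃    .................♣♣♣.......
       ┃    ...........................
       ┃    ...............@...........
       ┃    ...................♣♣......
       ┃    ..................♣.♣♣.....
       ┃    ...................♣.......
       ┃    ....~~.................♣♣♣.
       ┃    ....~....................♣.
       ┗━━━━━━━━━━━━━━━━━━━━━━━━━━━━━━━
          ┃                            
          ┃                            
          ┗━━━━━━━━━━━━━━━━━━━━━━━━━━━━
                                       
                                       


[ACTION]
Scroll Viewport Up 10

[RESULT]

       ┏━━━━━━━━━━━━━━━━━━━━━━━━━━━━━━━
       ┃ MapNavigator                  
       ┠───────────────────────────────
       ┃    ...........................
       ┃    ..................♣♣.......
       ┃    ...................♣.......
       ┃    .................♣♣........
       ┃    .................♣♣♣.......
       ┃    ...........................
       ┃    ...............@...........
       ┃    ...................♣♣......
       ┃    ..................♣.♣♣.....
       ┃    ...................♣.......
       ┃    ....~~.................♣♣♣.
       ┃    ....~....................♣.
       ┗━━━━━━━━━━━━━━━━━━━━━━━━━━━━━━━
          ┃                            
          ┃                            


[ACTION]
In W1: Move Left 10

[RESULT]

       ┏━━━━━━━━━━━━━━━━━━━━━━━━━━━━━━━
       ┃ MapNavigator                  
       ┠───────────────────────────────
       ┃              .................
       ┃              .................
       ┃              .................
       ┃              .................
       ┃              .................
       ┃              .................
       ┃              .....@...........
       ┃              .................
       ┃              .................
       ┃              .................
       ┃              ....~~...........
       ┃              ....~............
       ┗━━━━━━━━━━━━━━━━━━━━━━━━━━━━━━━
          ┃                            
          ┃                            


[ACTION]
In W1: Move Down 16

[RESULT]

       ┏━━━━━━━━━━━━━━━━━━━━━━━━━━━━━━━
       ┃ MapNavigator                  
       ┠───────────────────────────────
       ┃              ....~~...........
       ┃              ....~............
       ┃              .~~~~..~.........
       ┃              ##...~..~........
       ┃              #...~............
       ┃              ##.....~~........
       ┃              .....@.~~........
       ┃                               
       ┃                               
       ┃                               
       ┃                               
       ┃                               
       ┗━━━━━━━━━━━━━━━━━━━━━━━━━━━━━━━
          ┃                            
          ┃                            


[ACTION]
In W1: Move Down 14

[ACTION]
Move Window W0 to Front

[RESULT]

       ┏━━━━━━━━━━━━━━━━━━━━━━━━━━━━━━━
       ┃ MapNavigator                  
       ┠───────────────────────────────
       ┃              ....~~...........
       ┃              ....~............
       ┃              .~~~~..~.........
       ┃  ┏━━━━━━━━━━━━━━━━━━━━━━━━━━━━
       ┃  ┃ HexEditor                  
       ┃  ┠────────────────────────────
       ┃  ┃00000000  4D 5a b1 d6 01 91 
       ┃  ┃00000010  36 3a dc 8a 54 10 
       ┃  ┃00000020  7f 7f 7f 7f 7f 7f 
       ┃  ┃00000030  37 d6 ed 42 42 d7 
       ┃  ┃00000040  11 2f 48 86 aa 03 
       ┃  ┃                            
       ┗━━┃                            
          ┃                            
          ┃                            


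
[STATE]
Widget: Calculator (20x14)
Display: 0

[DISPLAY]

                   0
┌───┬───┬───┬───┐   
│ 7 │ 8 │ 9 │ ÷ │   
├───┼───┼───┼───┤   
│ 4 │ 5 │ 6 │ × │   
├───┼───┼───┼───┤   
│ 1 │ 2 │ 3 │ - │   
├───┼───┼───┼───┤   
│ 0 │ . │ = │ + │   
├───┼───┼───┼───┤   
│ C │ MC│ MR│ M+│   
└───┴───┴───┴───┘   
                    
                    


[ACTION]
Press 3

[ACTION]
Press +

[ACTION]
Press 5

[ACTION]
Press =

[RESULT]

                   8
┌───┬───┬───┬───┐   
│ 7 │ 8 │ 9 │ ÷ │   
├───┼───┼───┼───┤   
│ 4 │ 5 │ 6 │ × │   
├───┼───┼───┼───┤   
│ 1 │ 2 │ 3 │ - │   
├───┼───┼───┼───┤   
│ 0 │ . │ = │ + │   
├───┼───┼───┼───┤   
│ C │ MC│ MR│ M+│   
└───┴───┴───┴───┘   
                    
                    


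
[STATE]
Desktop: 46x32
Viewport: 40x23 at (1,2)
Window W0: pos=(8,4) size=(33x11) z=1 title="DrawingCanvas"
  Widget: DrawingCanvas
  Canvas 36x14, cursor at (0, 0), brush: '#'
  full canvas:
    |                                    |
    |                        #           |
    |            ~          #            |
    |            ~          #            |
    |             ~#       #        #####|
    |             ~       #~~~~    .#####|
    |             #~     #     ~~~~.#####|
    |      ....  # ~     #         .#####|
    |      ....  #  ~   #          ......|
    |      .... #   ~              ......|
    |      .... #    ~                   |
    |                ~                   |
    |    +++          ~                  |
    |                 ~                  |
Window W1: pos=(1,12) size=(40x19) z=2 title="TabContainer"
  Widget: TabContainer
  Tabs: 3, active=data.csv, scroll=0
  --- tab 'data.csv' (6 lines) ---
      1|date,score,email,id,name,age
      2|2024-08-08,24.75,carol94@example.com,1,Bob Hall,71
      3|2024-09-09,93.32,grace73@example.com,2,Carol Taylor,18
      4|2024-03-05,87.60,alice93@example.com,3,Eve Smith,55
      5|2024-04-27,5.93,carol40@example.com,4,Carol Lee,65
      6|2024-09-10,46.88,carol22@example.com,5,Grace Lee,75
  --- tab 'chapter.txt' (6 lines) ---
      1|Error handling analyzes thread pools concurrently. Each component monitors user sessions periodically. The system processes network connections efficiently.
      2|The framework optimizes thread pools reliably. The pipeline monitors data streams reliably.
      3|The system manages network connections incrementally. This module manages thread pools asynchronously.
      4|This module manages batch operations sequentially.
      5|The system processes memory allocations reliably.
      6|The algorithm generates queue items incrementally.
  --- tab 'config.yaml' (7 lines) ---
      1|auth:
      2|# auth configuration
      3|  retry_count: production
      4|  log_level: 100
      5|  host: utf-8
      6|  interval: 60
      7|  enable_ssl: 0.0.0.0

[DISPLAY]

                                        
                                        
       ┏━━━━━━━━━━━━━━━━━━━━━━━━━━━━━━━┓
       ┃ DrawingCanvas                 ┃
       ┠───────────────────────────────┨
       ┃+                              ┃
       ┃                        #      ┃
       ┃            ~          #       ┃
       ┃            ~          #       ┃
       ┃             ~#       #        ┃
┏━━━━━━━━━━━━━━━━━━━━━━━━━━━━━━━━━━━━━━┓
┃ TabContainer                         ┃
┠──────────────────────────────────────┨
┃[data.csv]│ chapter.txt │ config.yaml ┃
┃──────────────────────────────────────┃
┃date,score,email,id,name,age          ┃
┃2024-08-08,24.75,carol94@example.com,1┃
┃2024-09-09,93.32,grace73@example.com,2┃
┃2024-03-05,87.60,alice93@example.com,3┃
┃2024-04-27,5.93,carol40@example.com,4,┃
┃2024-09-10,46.88,carol22@example.com,5┃
┃                                      ┃
┃                                      ┃


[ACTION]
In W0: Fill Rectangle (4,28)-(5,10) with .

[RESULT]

                                        
                                        
       ┏━━━━━━━━━━━━━━━━━━━━━━━━━━━━━━━┓
       ┃ DrawingCanvas                 ┃
       ┠───────────────────────────────┨
       ┃+                              ┃
       ┃                        #      ┃
       ┃            ~          #       ┃
       ┃            ~          #       ┃
       ┃          ...................  ┃
┏━━━━━━━━━━━━━━━━━━━━━━━━━━━━━━━━━━━━━━┓
┃ TabContainer                         ┃
┠──────────────────────────────────────┨
┃[data.csv]│ chapter.txt │ config.yaml ┃
┃──────────────────────────────────────┃
┃date,score,email,id,name,age          ┃
┃2024-08-08,24.75,carol94@example.com,1┃
┃2024-09-09,93.32,grace73@example.com,2┃
┃2024-03-05,87.60,alice93@example.com,3┃
┃2024-04-27,5.93,carol40@example.com,4,┃
┃2024-09-10,46.88,carol22@example.com,5┃
┃                                      ┃
┃                                      ┃


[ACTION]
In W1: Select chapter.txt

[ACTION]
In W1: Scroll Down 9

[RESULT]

                                        
                                        
       ┏━━━━━━━━━━━━━━━━━━━━━━━━━━━━━━━┓
       ┃ DrawingCanvas                 ┃
       ┠───────────────────────────────┨
       ┃+                              ┃
       ┃                        #      ┃
       ┃            ~          #       ┃
       ┃            ~          #       ┃
       ┃          ...................  ┃
┏━━━━━━━━━━━━━━━━━━━━━━━━━━━━━━━━━━━━━━┓
┃ TabContainer                         ┃
┠──────────────────────────────────────┨
┃ data.csv │[chapter.txt]│ config.yaml ┃
┃──────────────────────────────────────┃
┃The algorithm generates queue items in┃
┃                                      ┃
┃                                      ┃
┃                                      ┃
┃                                      ┃
┃                                      ┃
┃                                      ┃
┃                                      ┃


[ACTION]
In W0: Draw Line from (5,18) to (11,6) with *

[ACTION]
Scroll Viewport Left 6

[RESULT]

                                        
                                        
        ┏━━━━━━━━━━━━━━━━━━━━━━━━━━━━━━━
        ┃ DrawingCanvas                 
        ┠───────────────────────────────
        ┃+                              
        ┃                        #      
        ┃            ~          #       
        ┃            ~          #       
        ┃          ...................  
 ┏━━━━━━━━━━━━━━━━━━━━━━━━━━━━━━━━━━━━━━
 ┃ TabContainer                         
 ┠──────────────────────────────────────
 ┃ data.csv │[chapter.txt]│ config.yaml 
 ┃──────────────────────────────────────
 ┃The algorithm generates queue items in
 ┃                                      
 ┃                                      
 ┃                                      
 ┃                                      
 ┃                                      
 ┃                                      
 ┃                                      


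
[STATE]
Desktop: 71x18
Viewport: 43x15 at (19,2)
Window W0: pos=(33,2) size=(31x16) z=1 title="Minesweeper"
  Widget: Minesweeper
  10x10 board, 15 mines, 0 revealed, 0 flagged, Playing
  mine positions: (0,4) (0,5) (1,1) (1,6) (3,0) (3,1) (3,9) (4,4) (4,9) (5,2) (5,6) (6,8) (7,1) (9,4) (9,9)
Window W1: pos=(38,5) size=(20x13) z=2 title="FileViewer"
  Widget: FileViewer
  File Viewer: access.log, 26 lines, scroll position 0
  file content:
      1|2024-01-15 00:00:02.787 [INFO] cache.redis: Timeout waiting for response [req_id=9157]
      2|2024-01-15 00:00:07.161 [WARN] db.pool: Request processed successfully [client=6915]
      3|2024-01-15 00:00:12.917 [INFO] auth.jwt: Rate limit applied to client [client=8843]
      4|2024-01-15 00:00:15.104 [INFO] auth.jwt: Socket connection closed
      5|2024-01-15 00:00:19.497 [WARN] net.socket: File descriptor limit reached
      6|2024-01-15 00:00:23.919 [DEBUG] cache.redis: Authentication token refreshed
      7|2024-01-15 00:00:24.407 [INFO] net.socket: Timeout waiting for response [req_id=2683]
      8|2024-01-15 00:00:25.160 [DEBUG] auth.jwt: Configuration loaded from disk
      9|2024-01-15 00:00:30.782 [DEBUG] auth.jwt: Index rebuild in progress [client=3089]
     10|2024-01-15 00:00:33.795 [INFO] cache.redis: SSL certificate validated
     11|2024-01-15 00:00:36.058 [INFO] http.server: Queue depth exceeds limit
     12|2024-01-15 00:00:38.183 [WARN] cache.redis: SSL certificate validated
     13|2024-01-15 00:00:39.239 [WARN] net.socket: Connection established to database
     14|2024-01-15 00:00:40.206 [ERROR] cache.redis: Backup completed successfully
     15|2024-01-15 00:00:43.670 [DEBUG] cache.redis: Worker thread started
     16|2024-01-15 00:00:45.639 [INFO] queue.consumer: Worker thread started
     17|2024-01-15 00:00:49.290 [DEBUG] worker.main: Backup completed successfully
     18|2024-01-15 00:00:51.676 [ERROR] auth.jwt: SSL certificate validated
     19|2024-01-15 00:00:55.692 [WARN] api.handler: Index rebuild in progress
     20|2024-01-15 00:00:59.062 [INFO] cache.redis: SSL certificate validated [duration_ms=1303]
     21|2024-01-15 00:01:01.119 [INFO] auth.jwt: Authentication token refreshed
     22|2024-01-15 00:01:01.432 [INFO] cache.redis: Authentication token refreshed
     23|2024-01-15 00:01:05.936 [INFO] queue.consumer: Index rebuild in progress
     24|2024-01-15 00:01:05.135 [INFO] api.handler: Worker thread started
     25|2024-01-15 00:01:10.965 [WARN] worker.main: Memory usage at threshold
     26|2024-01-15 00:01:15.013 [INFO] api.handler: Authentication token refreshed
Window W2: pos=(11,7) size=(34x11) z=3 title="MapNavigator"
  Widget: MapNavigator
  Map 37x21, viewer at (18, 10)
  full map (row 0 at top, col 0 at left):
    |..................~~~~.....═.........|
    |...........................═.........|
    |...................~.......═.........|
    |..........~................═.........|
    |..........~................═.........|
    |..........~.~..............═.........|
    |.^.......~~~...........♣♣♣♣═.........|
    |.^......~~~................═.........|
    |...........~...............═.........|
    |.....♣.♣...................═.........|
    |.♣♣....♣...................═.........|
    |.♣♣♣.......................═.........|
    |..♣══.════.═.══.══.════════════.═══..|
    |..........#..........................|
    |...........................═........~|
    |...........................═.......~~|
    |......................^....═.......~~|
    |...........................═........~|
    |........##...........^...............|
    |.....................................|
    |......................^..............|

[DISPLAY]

              ┏━━━━━━━━━━━━━━━━━━━━━━━━━━━━
              ┃ Minesweeper                
              ┠────────────────────────────
              ┃■■■■┏━━━━━━━━━━━━━━━━━━┓    
              ┃■■■■┃ FileViewer       ┃    
━━━━━━━━━━━━━━━━━━━━━━━━━┓────────────┨    
igator                   ┃1-15 00:00:▲┃    
─────────────────────────┨1-15 00:00:█┃    
~~................═......┃1-15 00:00:░┃    
..~...............═......┃1-15 00:00:░┃    
..................═......┃1-15 00:00:░┃    
.........@........═......┃1-15 00:00:░┃    
..................═......┃1-15 00:00:░┃    
═.═.══.══.════════════.══┃1-15 00:00:░┃    
.#.......................┃1-15 00:00:▼┃    


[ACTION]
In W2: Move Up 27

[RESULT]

              ┏━━━━━━━━━━━━━━━━━━━━━━━━━━━━
              ┃ Minesweeper                
              ┠────────────────────────────
              ┃■■■■┏━━━━━━━━━━━━━━━━━━┓    
              ┃■■■■┃ FileViewer       ┃    
━━━━━━━━━━━━━━━━━━━━━━━━━┓────────────┨    
igator                   ┃1-15 00:00:▲┃    
─────────────────────────┨1-15 00:00:█┃    
                         ┃1-15 00:00:░┃    
                         ┃1-15 00:00:░┃    
                         ┃1-15 00:00:░┃    
.........@~~~.....═......┃1-15 00:00:░┃    
..................═......┃1-15 00:00:░┃    
..........~.......═......┃1-15 00:00:░┃    
.~................═......┃1-15 00:00:▼┃    


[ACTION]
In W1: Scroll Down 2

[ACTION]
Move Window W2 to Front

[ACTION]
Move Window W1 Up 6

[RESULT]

              ┏━━━━┠──────────────────┨━━━━
              ┃ Min┃2024-01-15 00:00:▲┃    
              ┠────┃2024-01-15 00:00:█┃────
              ┃■■■■┃2024-01-15 00:00:░┃    
              ┃■■■■┃2024-01-15 00:00:░┃    
━━━━━━━━━━━━━━━━━━━━━━━━━┓1-15 00:00:░┃    
igator                   ┃1-15 00:00:░┃    
─────────────────────────┨1-15 00:00:░┃    
                         ┃1-15 00:00:░┃    
                         ┃1-15 00:00:▼┃    
                         ┃━━━━━━━━━━━━┛    
.........@~~~.....═......┃                 
..................═......┃                 
..........~.......═......┃                 
.~................═......┃                 


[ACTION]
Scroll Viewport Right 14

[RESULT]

     ┏━━━━┠──────────────────┨━━━━━┓       
     ┃ Min┃2024-01-15 00:00:▲┃     ┃       
     ┠────┃2024-01-15 00:00:█┃─────┨       
     ┃■■■■┃2024-01-15 00:00:░┃     ┃       
     ┃■■■■┃2024-01-15 00:00:░┃     ┃       
━━━━━━━━━━━━━━━━┓1-15 00:00:░┃     ┃       
                ┃1-15 00:00:░┃     ┃       
────────────────┨1-15 00:00:░┃     ┃       
                ┃1-15 00:00:░┃     ┃       
                ┃1-15 00:00:▼┃     ┃       
                ┃━━━━━━━━━━━━┛     ┃       
@~~~.....═......┃                  ┃       
.........═......┃                  ┃       
.~.......═......┃                  ┃       
.........═......┃                  ┃       


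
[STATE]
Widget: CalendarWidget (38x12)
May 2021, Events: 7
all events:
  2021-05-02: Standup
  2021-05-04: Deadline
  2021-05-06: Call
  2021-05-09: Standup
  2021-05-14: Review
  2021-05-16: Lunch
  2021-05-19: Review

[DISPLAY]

               May 2021               
Mo Tu We Th Fr Sa Su                  
                1  2*                 
 3  4*  5  6*  7  8  9*               
10 11 12 13 14* 15 16*                
17 18 19* 20 21 22 23                 
24 25 26 27 28 29 30                  
31                                    
                                      
                                      
                                      
                                      


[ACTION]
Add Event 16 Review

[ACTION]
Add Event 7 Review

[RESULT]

               May 2021               
Mo Tu We Th Fr Sa Su                  
                1  2*                 
 3  4*  5  6*  7*  8  9*              
10 11 12 13 14* 15 16*                
17 18 19* 20 21 22 23                 
24 25 26 27 28 29 30                  
31                                    
                                      
                                      
                                      
                                      


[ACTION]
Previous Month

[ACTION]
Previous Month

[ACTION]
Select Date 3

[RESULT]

              March 2021              
Mo Tu We Th Fr Sa Su                  
 1  2 [ 3]  4  5  6  7                
 8  9 10 11 12 13 14                  
15 16 17 18 19 20 21                  
22 23 24 25 26 27 28                  
29 30 31                              
                                      
                                      
                                      
                                      
                                      


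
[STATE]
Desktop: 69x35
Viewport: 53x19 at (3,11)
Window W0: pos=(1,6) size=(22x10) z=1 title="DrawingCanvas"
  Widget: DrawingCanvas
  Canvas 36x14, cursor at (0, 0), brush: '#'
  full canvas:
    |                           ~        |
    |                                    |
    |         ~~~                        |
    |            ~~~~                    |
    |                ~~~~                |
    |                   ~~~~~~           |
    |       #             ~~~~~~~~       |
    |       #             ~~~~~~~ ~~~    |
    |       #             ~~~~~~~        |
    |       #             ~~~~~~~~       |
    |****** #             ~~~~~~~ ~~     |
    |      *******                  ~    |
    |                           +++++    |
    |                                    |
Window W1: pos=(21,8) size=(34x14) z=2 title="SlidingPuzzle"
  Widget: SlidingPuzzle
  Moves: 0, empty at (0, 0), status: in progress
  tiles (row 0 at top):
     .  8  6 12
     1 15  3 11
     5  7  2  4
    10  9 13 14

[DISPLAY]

        ~~~       ┃┌────┬────┬────┬────┐           ┃ 
           ~~~~   ┃│    │  8 │  6 │ 12 │           ┃ 
               ~~~┃├────┼────┼────┼────┤           ┃ 
                  ┃│  1 │ 15 │  3 │ 11 │           ┃ 
━━━━━━━━━━━━━━━━━━┃├────┼────┼────┼────┤           ┃ 
                  ┃│  5 │  7 │  2 │  4 │           ┃ 
                  ┃├────┼────┼────┼────┤           ┃ 
                  ┃│ 10 │  9 │ 13 │ 14 │           ┃ 
                  ┃└────┴────┴────┴────┘           ┃ 
                  ┃Moves: 0                        ┃ 
                  ┗━━━━━━━━━━━━━━━━━━━━━━━━━━━━━━━━┛ 
                                                     
                                                     
                                                     
                                                     
                                                     
                                                     
                                                     
                                                     


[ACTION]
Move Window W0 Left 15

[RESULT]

       ~~~        ┃┌────┬────┬────┬────┐           ┃ 
          ~~~~    ┃│    │  8 │  6 │ 12 │           ┃ 
              ~~~~┃├────┼────┼────┼────┤           ┃ 
                 ~┃│  1 │ 15 │  3 │ 11 │           ┃ 
━━━━━━━━━━━━━━━━━━┃├────┼────┼────┼────┤           ┃ 
                  ┃│  5 │  7 │  2 │  4 │           ┃ 
                  ┃├────┼────┼────┼────┤           ┃ 
                  ┃│ 10 │  9 │ 13 │ 14 │           ┃ 
                  ┃└────┴────┴────┴────┘           ┃ 
                  ┃Moves: 0                        ┃ 
                  ┗━━━━━━━━━━━━━━━━━━━━━━━━━━━━━━━━┛ 
                                                     
                                                     
                                                     
                                                     
                                                     
                                                     
                                                     
                                                     


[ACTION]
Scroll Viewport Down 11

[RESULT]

                  ┃│  5 │  7 │  2 │  4 │           ┃ 
                  ┃├────┼────┼────┼────┤           ┃ 
                  ┃│ 10 │  9 │ 13 │ 14 │           ┃ 
                  ┃└────┴────┴────┴────┘           ┃ 
                  ┃Moves: 0                        ┃ 
                  ┗━━━━━━━━━━━━━━━━━━━━━━━━━━━━━━━━┛ 
                                                     
                                                     
                                                     
                                                     
                                                     
                                                     
                                                     
                                                     
                                                     
                                                     
                                                     
                                                     
                                                     


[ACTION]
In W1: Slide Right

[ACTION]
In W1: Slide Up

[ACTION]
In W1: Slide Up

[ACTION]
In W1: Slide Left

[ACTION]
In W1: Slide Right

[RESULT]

                  ┃│    │  7 │  2 │  4 │           ┃ 
                  ┃├────┼────┼────┼────┤           ┃ 
                  ┃│ 10 │  9 │ 13 │ 14 │           ┃ 
                  ┃└────┴────┴────┴────┘           ┃ 
                  ┃Moves: 4                        ┃ 
                  ┗━━━━━━━━━━━━━━━━━━━━━━━━━━━━━━━━┛ 
                                                     
                                                     
                                                     
                                                     
                                                     
                                                     
                                                     
                                                     
                                                     
                                                     
                                                     
                                                     
                                                     


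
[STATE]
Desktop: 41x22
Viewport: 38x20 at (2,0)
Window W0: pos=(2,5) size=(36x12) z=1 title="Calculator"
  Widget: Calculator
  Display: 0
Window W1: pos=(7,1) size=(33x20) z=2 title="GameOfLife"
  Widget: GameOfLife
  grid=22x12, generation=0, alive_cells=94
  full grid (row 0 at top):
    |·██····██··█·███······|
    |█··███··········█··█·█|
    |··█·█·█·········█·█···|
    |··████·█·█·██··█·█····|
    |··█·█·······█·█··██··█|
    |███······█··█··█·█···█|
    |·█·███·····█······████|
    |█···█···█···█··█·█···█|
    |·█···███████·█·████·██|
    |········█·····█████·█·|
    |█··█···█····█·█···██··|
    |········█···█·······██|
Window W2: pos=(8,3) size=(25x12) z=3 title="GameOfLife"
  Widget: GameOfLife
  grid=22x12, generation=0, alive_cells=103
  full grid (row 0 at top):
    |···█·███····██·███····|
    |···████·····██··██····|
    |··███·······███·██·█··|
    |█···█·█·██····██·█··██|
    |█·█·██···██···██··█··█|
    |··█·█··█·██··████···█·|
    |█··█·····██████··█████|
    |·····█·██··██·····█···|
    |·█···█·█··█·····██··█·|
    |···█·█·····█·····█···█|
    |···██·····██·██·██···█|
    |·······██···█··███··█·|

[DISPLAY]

                                      
     ┏━━━━━━━━━━━━━━━━━━━━━━━━━━━━━━━┓
     ┃ GameOfLife                    ┃
     ┠┏━━━━━━━━━━━━━━━━━━━━━━━┓──────┨
     ┃┃ GameOfLife            ┃      ┃
┏━━━━┃┠───────────────────────┨      ┃
┃ Cal┃┃Gen: 0                 ┃      ┃
┠────┃┃··███·······███·██·█·· ┃      ┃
┃    ┃┃█···█·█·██····██·█··██ ┃      ┃
┃┌───┃┃█·█·██···██···██··█··█ ┃      ┃
┃│ 7 ┃┃··█·█··█·██··████···█· ┃      ┃
┃├───┃┃█··█·····██████··█████ ┃      ┃
┃│ 4 ┃┃·····█·██··██·····█··· ┃      ┃
┃├───┃┃·█···█·█··█·····██··█· ┃      ┃
┃│ 1 ┃┗━━━━━━━━━━━━━━━━━━━━━━━┛      ┃
┃└───┃█··█···█····█·█···██··         ┃
┗━━━━┃········█···█·······██         ┃
     ┃                               ┃
     ┃                               ┃
     ┃                               ┃


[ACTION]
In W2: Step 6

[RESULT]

                                      
     ┏━━━━━━━━━━━━━━━━━━━━━━━━━━━━━━━┓
     ┃ GameOfLife                    ┃
     ┠┏━━━━━━━━━━━━━━━━━━━━━━━┓──────┨
     ┃┃ GameOfLife            ┃      ┃
┏━━━━┃┠───────────────────────┨      ┃
┃ Cal┃┃Gen: 6                 ┃      ┃
┠────┃┃·····██·█···█······█·█ ┃      ┃
┃    ┃┃····█·····█·······██·· ┃      ┃
┃┌───┃┃······█············█·· ┃      ┃
┃│ 7 ┃┃·····████··········██· ┃      ┃
┃├───┃┃·····███·██···███··██· ┃      ┃
┃│ 4 ┃┃····█··█··········███· ┃      ┃
┃├───┃┃···█··█·········█·█··· ┃      ┃
┃│ 1 ┃┗━━━━━━━━━━━━━━━━━━━━━━━┛      ┃
┃└───┃█··█···█····█·█···██··         ┃
┗━━━━┃········█···█·······██         ┃
     ┃                               ┃
     ┃                               ┃
     ┃                               ┃


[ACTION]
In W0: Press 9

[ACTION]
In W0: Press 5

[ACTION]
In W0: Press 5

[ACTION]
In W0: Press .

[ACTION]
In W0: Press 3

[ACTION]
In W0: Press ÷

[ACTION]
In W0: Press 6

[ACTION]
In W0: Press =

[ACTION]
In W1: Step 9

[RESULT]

                                      
     ┏━━━━━━━━━━━━━━━━━━━━━━━━━━━━━━━┓
     ┃ GameOfLife                    ┃
     ┠┏━━━━━━━━━━━━━━━━━━━━━━━┓──────┨
     ┃┃ GameOfLife            ┃      ┃
┏━━━━┃┠───────────────────────┨      ┃
┃ Cal┃┃Gen: 6                 ┃      ┃
┠────┃┃·····██·█···█······█·█ ┃      ┃
┃    ┃┃····█·····█·······██·· ┃      ┃
┃┌───┃┃······█············█·· ┃      ┃
┃│ 7 ┃┃·····████··········██· ┃      ┃
┃├───┃┃·····███·██···███··██· ┃      ┃
┃│ 4 ┃┃····█··█··········███· ┃      ┃
┃├───┃┃···█··█·········█·█··· ┃      ┃
┃│ 1 ┃┗━━━━━━━━━━━━━━━━━━━━━━━┛      ┃
┃└───┃········█·············         ┃
┗━━━━┃········█·█···········         ┃
     ┃                               ┃
     ┃                               ┃
     ┃                               ┃


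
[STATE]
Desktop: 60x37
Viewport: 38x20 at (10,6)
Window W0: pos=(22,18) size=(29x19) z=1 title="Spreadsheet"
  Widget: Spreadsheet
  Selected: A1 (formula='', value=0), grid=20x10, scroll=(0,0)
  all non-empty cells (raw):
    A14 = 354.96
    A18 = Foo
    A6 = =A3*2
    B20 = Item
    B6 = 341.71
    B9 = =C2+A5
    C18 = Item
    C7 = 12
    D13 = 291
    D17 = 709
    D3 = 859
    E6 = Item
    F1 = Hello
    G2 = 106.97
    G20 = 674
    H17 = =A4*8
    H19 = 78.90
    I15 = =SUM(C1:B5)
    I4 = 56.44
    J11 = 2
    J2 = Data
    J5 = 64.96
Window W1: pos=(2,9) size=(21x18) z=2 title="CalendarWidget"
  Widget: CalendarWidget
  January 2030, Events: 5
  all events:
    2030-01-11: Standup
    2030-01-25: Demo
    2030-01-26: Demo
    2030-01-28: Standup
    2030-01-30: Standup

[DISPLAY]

                                      
                                      
                                      
━━━━━━━━━━━━┓                         
arWidget    ┃                         
────────────┨                         
uary 2030   ┃                         
e Th Fr Sa S┃                         
2  3  4  5  ┃                         
9 10 11* 12 ┃                         
6 17 18 19 2┃                         
3 24 25* 26*┃                         
30* 31      ┃━━━━━━━━━━━━━━━━━━━━━━━━━
            ┃ Spreadsheet             
            ┃─────────────────────────
            ┃A1:                      
            ┃       A       B       C 
            ┃-------------------------
            ┃  1      [0]       0     
            ┃  2        0       0     


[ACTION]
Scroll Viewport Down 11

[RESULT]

3 24 25* 26*┃                         
30* 31      ┃━━━━━━━━━━━━━━━━━━━━━━━━━
            ┃ Spreadsheet             
            ┃─────────────────────────
            ┃A1:                      
            ┃       A       B       C 
            ┃-------------------------
            ┃  1      [0]       0     
            ┃  2        0       0     
━━━━━━━━━━━━┛  3        0       0     
            ┃  4        0       0     
            ┃  5        0       0     
            ┃  6        0  341.71     
            ┃  7        0       0     
            ┃  8        0       0     
            ┃  9        0       0     
            ┃ 10        0       0     
            ┃ 11        0       0     
            ┃ 12        0       0     
            ┗━━━━━━━━━━━━━━━━━━━━━━━━━


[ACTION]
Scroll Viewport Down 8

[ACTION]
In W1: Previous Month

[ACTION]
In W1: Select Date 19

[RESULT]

19] 20 21 22┃                         
6 27 28 29 3┃━━━━━━━━━━━━━━━━━━━━━━━━━
            ┃ Spreadsheet             
            ┃─────────────────────────
            ┃A1:                      
            ┃       A       B       C 
            ┃-------------------------
            ┃  1      [0]       0     
            ┃  2        0       0     
━━━━━━━━━━━━┛  3        0       0     
            ┃  4        0       0     
            ┃  5        0       0     
            ┃  6        0  341.71     
            ┃  7        0       0     
            ┃  8        0       0     
            ┃  9        0       0     
            ┃ 10        0       0     
            ┃ 11        0       0     
            ┃ 12        0       0     
            ┗━━━━━━━━━━━━━━━━━━━━━━━━━
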